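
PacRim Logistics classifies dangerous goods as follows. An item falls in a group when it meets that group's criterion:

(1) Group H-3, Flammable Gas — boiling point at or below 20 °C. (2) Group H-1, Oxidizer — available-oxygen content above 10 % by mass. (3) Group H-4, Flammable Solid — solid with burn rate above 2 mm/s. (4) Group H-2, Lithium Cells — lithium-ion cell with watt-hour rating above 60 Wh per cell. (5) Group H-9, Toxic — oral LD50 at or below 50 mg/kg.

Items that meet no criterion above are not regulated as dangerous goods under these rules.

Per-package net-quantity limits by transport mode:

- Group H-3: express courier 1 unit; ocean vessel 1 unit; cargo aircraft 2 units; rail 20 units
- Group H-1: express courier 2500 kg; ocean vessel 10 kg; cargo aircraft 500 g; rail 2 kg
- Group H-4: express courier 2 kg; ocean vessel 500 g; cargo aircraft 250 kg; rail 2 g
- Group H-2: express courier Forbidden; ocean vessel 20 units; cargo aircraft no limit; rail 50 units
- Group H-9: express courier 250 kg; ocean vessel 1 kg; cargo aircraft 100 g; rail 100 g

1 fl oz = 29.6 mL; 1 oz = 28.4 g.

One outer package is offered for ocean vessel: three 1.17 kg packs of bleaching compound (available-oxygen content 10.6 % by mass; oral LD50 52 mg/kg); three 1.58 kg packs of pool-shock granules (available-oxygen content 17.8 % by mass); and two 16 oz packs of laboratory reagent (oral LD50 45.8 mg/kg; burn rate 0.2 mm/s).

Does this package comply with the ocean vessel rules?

Bleaching compound: available-oxygen content 10.6 % by mass > 10 % by mass → Group H-1 (Oxidizer).
The pool-shock granules have available-oxygen content 17.8 % by mass, which is > 10 % by mass, so they are Group H-1 (Oxidizer).
Oral LD50 45.8 mg/kg meets the Group H-9 criterion (Toxic), so the laboratory reagent is Group H-9.
Total Group H-1: (three 1.17 kg packs = 3.51 kg) + (three 1.58 kg packs = 4.74 kg) = 8.25 kg.
8.25 kg is within the ocean vessel limit of 10 kg for Group H-1.
Group H-9 quantity: two 16 oz packs = 908.8 g.
908.8 g ≤ 1 kg (ocean vessel limit, Group H-9) — within limit.
Every hazard group is within its ocean vessel limit and no segregation rule is violated.

Yes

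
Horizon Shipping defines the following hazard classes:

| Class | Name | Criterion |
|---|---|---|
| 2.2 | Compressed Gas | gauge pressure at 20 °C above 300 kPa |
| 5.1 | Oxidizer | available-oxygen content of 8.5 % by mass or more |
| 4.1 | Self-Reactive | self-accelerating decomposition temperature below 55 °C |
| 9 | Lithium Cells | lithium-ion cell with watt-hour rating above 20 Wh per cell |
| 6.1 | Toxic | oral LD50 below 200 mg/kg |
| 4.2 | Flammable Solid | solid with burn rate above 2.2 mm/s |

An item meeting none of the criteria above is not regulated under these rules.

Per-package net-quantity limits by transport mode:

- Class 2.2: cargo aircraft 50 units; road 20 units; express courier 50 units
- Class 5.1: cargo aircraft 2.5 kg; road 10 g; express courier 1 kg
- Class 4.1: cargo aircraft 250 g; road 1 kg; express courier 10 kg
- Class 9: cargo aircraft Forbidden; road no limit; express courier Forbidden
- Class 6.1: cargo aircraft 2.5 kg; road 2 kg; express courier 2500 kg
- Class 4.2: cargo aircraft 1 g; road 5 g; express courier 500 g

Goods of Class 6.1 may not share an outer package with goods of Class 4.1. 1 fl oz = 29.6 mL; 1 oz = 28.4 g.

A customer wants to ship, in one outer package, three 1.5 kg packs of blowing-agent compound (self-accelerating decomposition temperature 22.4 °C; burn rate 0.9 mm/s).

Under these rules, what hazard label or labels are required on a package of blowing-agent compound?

Self-accelerating decomposition temperature 22.4 °C meets the Class 4.1 criterion (Self-Reactive), so the blowing-agent compound is Class 4.1.
Only the Class 4.1 label is required.

Class 4.1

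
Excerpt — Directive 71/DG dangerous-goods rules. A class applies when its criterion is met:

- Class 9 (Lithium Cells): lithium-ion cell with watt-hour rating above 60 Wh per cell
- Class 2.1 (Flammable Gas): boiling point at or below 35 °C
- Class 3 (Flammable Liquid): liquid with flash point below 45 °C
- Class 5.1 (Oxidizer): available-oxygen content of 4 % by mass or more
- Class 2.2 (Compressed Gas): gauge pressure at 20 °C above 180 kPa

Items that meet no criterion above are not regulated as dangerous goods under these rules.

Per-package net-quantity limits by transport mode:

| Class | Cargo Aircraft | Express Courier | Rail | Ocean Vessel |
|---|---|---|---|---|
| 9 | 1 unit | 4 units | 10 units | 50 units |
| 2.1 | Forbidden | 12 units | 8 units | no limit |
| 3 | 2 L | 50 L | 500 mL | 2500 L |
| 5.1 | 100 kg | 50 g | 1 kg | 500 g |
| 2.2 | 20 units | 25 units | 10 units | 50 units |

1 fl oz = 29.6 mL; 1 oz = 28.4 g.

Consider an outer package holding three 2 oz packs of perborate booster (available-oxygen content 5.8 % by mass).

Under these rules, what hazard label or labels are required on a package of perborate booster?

Available-oxygen content 5.8 % by mass meets the Class 5.1 criterion (Oxidizer), so the perborate booster is Class 5.1.
Only the Class 5.1 label is required.

Class 5.1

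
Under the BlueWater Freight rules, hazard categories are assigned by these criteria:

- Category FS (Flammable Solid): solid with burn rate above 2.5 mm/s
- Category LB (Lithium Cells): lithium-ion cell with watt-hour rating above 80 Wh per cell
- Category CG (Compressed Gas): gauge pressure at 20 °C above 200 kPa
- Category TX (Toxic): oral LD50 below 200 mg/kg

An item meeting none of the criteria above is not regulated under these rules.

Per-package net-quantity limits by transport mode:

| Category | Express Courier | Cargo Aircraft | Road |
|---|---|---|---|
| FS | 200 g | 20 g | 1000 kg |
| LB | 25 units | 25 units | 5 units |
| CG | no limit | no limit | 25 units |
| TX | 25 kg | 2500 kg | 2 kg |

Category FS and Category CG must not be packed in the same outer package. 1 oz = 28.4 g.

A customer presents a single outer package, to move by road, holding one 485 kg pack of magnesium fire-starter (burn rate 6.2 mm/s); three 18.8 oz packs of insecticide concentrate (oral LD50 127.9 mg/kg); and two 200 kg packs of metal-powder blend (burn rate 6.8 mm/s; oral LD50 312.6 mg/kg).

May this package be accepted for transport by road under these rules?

Magnesium fire-starter: burn rate 6.2 mm/s > 2.5 mm/s → Category FS (Flammable Solid).
Insecticide concentrate: oral LD50 127.9 mg/kg < 200 mg/kg → Category TX (Toxic).
The metal-powder blend has burn rate 6.8 mm/s, which is > 2.5 mm/s, so it is Category FS (Flammable Solid).
Total Category FS: 485 kg + (two 200 kg packs = 400 kg) = 885 kg.
885 kg is within the road limit of 1000 kg for Category FS.
Category TX quantity: three 18.8 oz packs = 1601.76 g.
1601.76 g ≤ 2 kg (road limit, Category TX) — within limit.
The segregation rule (Category FS with Category CG) does not apply to Category FS with Category TX.
Every hazard category is within its road limit and no segregation rule is violated.

Yes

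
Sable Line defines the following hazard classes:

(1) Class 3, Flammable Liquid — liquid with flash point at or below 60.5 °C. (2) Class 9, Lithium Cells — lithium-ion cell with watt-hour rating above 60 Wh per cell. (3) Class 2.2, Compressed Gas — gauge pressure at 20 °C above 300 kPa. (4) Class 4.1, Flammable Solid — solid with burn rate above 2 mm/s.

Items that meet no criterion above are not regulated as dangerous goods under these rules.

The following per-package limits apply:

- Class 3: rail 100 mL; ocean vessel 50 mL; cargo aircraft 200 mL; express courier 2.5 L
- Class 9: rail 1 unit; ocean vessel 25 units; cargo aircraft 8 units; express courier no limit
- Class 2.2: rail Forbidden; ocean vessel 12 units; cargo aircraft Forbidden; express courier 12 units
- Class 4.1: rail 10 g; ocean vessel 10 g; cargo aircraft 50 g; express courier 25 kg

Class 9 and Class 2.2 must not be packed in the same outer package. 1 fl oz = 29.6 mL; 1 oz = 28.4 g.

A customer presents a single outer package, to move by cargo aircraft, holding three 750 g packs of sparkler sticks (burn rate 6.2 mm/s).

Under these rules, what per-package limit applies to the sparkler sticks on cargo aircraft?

50 g

Sparkler sticks: burn rate 6.2 mm/s > 2 mm/s → Class 4.1 (Flammable Solid).
The cargo aircraft limit for Class 4.1 is 50 g.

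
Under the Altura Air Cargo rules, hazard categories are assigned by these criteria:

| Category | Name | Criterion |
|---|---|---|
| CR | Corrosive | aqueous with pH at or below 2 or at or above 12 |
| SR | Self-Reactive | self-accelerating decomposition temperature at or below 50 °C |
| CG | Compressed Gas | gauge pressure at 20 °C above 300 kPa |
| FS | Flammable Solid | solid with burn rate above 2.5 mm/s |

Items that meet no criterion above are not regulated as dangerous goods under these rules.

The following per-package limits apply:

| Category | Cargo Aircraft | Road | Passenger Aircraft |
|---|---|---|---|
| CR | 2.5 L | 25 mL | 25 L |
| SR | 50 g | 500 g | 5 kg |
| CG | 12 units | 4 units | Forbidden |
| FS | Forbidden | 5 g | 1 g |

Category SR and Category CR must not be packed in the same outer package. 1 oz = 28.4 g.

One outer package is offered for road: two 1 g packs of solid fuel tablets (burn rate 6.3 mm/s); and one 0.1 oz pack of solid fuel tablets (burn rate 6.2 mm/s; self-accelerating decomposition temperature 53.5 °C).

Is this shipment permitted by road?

Yes

With burn rate 6.3 mm/s (> 2.5 mm/s), the solid fuel tablets fall in Category FS.
Solid fuel tablets: burn rate 6.2 mm/s > 2.5 mm/s → Category FS (Flammable Solid).
Category FS net quantity: (two 1 g packs = 2 g) + (one 0.1 oz pack = 2.84 g) = 4.84 g.
4.84 g ≤ 5 g (road limit, Category FS) — within limit.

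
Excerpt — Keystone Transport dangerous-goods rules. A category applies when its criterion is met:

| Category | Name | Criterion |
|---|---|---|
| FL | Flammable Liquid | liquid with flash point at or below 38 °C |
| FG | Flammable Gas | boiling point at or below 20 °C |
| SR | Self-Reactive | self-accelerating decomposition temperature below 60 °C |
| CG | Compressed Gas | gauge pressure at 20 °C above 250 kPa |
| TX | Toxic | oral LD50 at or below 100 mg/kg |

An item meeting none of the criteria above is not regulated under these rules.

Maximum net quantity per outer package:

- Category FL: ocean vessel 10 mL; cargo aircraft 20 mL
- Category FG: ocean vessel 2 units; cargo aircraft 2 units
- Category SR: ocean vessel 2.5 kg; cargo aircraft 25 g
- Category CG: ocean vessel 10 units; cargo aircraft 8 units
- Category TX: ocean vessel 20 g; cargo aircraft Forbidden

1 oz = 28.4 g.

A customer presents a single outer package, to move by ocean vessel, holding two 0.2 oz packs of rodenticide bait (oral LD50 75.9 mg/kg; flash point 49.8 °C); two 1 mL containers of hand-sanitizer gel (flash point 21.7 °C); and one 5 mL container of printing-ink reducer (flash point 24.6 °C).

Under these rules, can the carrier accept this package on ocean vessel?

Yes

Oral LD50 75.9 mg/kg meets the Category TX criterion (Toxic), so the rodenticide bait is Category TX.
The hand-sanitizer gel has flash point 21.7 °C, which is ≤ 38 °C, so it is Category FL (Flammable Liquid).
Flash point 24.6 °C meets the Category FL criterion (Flammable Liquid), so the printing-ink reducer is Category FL.
Category FL net quantity: (two 1 mL containers = 2 mL) + 5 mL = 7 mL.
That is within the Category FL ocean vessel limit of 10 mL.
Category TX quantity: two 0.2 oz packs = 11.36 g.
11.36 g is within the ocean vessel limit of 20 g for Category TX.
Every hazard category is within its ocean vessel limit and no segregation rule is violated.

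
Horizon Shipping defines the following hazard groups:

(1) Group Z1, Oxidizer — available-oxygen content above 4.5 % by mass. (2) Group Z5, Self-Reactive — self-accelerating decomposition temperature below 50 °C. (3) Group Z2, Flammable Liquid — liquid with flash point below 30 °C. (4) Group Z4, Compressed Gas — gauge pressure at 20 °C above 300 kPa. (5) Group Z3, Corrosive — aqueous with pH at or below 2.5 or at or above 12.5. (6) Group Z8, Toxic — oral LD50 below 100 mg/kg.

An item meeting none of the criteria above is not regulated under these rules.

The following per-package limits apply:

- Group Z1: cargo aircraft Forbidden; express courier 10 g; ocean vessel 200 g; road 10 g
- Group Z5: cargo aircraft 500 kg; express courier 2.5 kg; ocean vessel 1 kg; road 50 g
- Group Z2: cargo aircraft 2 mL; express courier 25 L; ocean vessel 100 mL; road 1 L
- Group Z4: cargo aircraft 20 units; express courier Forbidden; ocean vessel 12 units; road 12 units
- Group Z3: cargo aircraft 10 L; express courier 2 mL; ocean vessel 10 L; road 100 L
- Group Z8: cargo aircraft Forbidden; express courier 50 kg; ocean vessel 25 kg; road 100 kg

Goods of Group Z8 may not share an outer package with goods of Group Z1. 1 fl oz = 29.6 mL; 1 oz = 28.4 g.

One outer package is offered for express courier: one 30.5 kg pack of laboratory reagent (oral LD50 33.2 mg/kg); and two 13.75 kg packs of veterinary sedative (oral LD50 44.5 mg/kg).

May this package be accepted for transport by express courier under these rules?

Laboratory reagent: oral LD50 33.2 mg/kg < 100 mg/kg → Group Z8 (Toxic).
Oral LD50 44.5 mg/kg meets the Group Z8 criterion (Toxic), so the veterinary sedative is Group Z8.
Group Z8 net quantity: 30.5 kg + (two 13.75 kg packs = 27.5 kg) = 58 kg.
58 kg exceeds the express courier limit of 50 kg for Group Z8.

No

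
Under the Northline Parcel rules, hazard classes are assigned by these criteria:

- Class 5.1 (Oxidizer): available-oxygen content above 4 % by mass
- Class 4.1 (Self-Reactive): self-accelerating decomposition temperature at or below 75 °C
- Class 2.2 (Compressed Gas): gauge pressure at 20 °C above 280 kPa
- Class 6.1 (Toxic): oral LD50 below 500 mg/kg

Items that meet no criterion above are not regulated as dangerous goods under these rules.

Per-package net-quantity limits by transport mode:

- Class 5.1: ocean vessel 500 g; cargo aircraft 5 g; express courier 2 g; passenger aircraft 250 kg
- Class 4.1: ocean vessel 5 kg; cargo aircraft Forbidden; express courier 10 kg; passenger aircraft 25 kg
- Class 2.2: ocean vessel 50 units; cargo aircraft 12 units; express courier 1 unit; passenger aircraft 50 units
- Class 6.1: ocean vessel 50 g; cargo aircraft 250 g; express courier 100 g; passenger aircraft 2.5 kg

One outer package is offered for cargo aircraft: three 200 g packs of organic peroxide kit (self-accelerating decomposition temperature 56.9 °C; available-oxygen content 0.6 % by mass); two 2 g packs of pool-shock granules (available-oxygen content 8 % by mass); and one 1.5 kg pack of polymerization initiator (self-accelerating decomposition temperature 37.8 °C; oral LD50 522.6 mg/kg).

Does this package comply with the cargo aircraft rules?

No

The organic peroxide kit has self-accelerating decomposition temperature 56.9 °C, which is ≤ 75 °C, so it is Class 4.1 (Self-Reactive).
With available-oxygen content 8 % by mass (> 4 % by mass), the pool-shock granules fall in Class 5.1.
Polymerization initiator: self-accelerating decomposition temperature 37.8 °C ≤ 75 °C → Class 4.1 (Self-Reactive).
Class 5.1 quantity: two 2 g packs = 4 g.
4 g ≤ 5 g (cargo aircraft limit, Class 5.1) — within limit.
Class 4.1 net quantity: (three 200 g packs = 600 g) + 1.5 kg = 2.1 kg.
By cargo aircraft, Class 4.1 is Forbidden regardless of quantity.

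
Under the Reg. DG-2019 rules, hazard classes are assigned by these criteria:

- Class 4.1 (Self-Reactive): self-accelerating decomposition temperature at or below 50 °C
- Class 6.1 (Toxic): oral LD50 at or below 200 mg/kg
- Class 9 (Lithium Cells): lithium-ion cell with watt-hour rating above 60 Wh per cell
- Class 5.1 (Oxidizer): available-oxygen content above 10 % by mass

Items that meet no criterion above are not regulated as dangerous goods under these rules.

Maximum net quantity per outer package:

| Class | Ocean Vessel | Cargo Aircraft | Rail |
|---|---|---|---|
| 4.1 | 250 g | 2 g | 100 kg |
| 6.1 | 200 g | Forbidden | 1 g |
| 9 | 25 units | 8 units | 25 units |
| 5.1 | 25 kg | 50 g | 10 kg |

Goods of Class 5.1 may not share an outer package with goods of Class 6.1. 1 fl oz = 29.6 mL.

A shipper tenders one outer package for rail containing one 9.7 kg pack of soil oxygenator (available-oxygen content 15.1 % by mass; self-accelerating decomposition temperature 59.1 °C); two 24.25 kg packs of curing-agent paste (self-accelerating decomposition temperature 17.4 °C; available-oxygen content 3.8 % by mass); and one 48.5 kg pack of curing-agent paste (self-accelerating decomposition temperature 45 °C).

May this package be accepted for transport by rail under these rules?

Yes

With available-oxygen content 15.1 % by mass (> 10 % by mass), the soil oxygenator falls in Class 5.1.
With self-accelerating decomposition temperature 17.4 °C (≤ 50 °C), the curing-agent paste falls in Class 4.1.
Curing-agent paste: self-accelerating decomposition temperature 45 °C ≤ 50 °C → Class 4.1 (Self-Reactive).
Total Class 4.1: (two 24.25 kg packs = 48.5 kg) + 48.5 kg = 97 kg.
That is within the Class 4.1 rail limit of 100 kg.
Class 5.1 quantity: 9.7 kg.
9.7 kg ≤ 10 kg (rail limit, Class 5.1) — within limit.
The segregation rule (Class 5.1 with Class 6.1) does not apply to Class 4.1 with Class 5.1.
Every hazard class is within its rail limit and no segregation rule is violated.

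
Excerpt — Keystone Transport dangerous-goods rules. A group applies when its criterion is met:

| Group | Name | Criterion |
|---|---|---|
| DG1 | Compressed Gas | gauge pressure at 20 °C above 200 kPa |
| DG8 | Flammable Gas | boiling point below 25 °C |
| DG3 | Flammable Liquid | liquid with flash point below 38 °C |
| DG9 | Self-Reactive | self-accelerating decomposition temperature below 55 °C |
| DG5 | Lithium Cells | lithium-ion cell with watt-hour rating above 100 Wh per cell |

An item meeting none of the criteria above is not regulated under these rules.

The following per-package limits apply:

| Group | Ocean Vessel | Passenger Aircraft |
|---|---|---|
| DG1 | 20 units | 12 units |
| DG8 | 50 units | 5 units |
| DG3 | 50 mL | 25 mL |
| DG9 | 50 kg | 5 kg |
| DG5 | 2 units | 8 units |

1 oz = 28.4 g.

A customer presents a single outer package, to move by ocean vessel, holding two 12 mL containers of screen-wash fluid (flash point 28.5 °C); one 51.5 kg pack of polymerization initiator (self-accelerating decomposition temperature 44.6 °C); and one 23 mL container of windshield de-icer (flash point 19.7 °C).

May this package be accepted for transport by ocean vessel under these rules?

No

Screen-wash fluid: flash point 28.5 °C < 38 °C → Group DG3 (Flammable Liquid).
Self-accelerating decomposition temperature 44.6 °C meets the Group DG9 criterion (Self-Reactive), so the polymerization initiator is Group DG9.
The windshield de-icer has flash point 19.7 °C, which is < 38 °C, so it is Group DG3 (Flammable Liquid).
Total Group DG3: (two 12 mL containers = 24 mL) + 23 mL = 47 mL.
47 mL ≤ 50 mL (ocean vessel limit, Group DG3) — within limit.
Group DG9 quantity: 51.5 kg.
51.5 kg exceeds the ocean vessel limit of 50 kg for Group DG9.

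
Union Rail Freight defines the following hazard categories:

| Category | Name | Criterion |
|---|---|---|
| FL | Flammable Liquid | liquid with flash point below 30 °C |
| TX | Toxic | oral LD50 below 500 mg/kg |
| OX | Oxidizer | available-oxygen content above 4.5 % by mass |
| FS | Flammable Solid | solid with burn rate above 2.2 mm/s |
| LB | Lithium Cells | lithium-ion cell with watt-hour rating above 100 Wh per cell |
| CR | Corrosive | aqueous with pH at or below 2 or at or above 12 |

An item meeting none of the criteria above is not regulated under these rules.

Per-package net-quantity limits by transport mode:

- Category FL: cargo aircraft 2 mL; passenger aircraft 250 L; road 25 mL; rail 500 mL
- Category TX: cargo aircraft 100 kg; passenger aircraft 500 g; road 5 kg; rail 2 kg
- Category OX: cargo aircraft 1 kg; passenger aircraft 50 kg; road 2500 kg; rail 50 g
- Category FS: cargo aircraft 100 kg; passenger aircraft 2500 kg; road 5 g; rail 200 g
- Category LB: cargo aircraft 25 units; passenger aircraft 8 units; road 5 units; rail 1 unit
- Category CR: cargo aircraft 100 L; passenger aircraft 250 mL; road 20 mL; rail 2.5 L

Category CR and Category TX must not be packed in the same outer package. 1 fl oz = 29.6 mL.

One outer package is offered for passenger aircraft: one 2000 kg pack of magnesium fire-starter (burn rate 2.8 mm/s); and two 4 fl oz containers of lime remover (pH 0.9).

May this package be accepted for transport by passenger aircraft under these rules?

With burn rate 2.8 mm/s (> 2.2 mm/s), the magnesium fire-starter falls in Category FS.
With pH 0.9 (≤ 2), the lime remover falls in Category CR.
Category CR quantity: two 4 fl oz containers = 236.8 mL.
236.8 mL is within the passenger aircraft limit of 250 mL for Category CR.
Category FS quantity: 2000 kg.
2000 kg ≤ 2500 kg (passenger aircraft limit, Category FS) — within limit.
The segregation rule (Category CR with Category TX) does not apply to Category CR with Category FS.
Every hazard category is within its passenger aircraft limit and no segregation rule is violated.

Yes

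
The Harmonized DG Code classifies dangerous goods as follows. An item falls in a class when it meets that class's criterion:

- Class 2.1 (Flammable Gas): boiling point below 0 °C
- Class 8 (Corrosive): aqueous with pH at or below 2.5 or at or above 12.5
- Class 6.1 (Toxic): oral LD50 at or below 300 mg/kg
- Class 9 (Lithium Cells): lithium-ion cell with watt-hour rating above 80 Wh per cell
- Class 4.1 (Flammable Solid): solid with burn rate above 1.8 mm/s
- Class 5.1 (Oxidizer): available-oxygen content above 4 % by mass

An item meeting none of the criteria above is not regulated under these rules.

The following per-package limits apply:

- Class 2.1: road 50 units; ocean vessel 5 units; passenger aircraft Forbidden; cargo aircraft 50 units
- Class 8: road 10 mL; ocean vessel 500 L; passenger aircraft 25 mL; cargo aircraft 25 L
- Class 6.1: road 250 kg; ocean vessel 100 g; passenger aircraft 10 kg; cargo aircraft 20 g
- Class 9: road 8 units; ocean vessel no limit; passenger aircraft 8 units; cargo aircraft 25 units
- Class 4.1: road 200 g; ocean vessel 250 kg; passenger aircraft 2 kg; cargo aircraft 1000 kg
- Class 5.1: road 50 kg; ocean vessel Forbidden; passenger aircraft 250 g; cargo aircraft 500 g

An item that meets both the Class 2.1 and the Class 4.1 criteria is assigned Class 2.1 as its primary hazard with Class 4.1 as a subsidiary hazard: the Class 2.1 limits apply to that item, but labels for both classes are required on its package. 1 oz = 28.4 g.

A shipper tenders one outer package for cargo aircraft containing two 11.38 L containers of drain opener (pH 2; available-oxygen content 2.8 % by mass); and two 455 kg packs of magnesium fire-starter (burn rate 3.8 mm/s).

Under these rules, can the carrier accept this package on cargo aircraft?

Drain opener: pH 2 ≤ 2.5 → Class 8 (Corrosive).
Burn rate 3.8 mm/s meets the Class 4.1 criterion (Flammable Solid), so the magnesium fire-starter is Class 4.1.
Class 8 quantity: two 11.38 L containers = 22.76 L.
That is within the Class 8 cargo aircraft limit of 25 L.
Class 4.1 quantity: two 455 kg packs = 910 kg.
That is within the Class 4.1 cargo aircraft limit of 1000 kg.
Every hazard class is within its cargo aircraft limit and no segregation rule is violated.

Yes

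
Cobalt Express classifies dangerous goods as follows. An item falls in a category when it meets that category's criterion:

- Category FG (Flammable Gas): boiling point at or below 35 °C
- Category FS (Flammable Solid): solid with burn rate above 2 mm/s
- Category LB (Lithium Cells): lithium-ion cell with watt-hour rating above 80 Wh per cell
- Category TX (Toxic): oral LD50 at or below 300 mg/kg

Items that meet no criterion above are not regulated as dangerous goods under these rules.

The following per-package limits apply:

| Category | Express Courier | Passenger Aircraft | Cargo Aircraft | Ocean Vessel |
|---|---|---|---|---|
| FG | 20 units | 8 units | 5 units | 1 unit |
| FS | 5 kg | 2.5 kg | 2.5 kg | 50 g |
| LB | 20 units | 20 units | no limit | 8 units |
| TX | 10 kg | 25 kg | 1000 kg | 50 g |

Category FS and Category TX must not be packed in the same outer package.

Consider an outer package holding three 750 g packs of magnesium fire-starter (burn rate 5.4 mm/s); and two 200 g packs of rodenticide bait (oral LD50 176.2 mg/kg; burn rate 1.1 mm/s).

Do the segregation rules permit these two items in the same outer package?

No

Magnesium fire-starter: burn rate 5.4 mm/s > 2 mm/s → Category FS (Flammable Solid).
Rodenticide bait: oral LD50 176.2 mg/kg ≤ 300 mg/kg → Category TX (Toxic).
Category FS and Category TX may not share an outer package.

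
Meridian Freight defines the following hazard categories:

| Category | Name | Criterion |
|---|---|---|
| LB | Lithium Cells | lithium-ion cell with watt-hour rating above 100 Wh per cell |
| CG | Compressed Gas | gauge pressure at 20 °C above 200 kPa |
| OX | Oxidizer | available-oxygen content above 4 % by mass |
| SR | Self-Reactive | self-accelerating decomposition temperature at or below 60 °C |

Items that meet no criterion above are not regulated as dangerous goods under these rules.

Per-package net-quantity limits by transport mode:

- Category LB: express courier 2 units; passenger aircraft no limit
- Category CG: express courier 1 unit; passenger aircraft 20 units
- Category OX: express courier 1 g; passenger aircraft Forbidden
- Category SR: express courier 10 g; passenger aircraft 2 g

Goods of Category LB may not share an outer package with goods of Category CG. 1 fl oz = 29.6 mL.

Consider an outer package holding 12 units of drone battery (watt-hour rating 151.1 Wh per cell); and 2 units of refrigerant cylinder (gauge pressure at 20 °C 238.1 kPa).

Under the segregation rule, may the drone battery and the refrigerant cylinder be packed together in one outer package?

With watt-hour rating 151.1 Wh per cell (> 100 Wh per cell), the drone battery falls in Category LB.
With gauge pressure at 20 °C 238.1 kPa (> 200 kPa), the refrigerant cylinder falls in Category CG.
Category LB and Category CG may not share an outer package.

No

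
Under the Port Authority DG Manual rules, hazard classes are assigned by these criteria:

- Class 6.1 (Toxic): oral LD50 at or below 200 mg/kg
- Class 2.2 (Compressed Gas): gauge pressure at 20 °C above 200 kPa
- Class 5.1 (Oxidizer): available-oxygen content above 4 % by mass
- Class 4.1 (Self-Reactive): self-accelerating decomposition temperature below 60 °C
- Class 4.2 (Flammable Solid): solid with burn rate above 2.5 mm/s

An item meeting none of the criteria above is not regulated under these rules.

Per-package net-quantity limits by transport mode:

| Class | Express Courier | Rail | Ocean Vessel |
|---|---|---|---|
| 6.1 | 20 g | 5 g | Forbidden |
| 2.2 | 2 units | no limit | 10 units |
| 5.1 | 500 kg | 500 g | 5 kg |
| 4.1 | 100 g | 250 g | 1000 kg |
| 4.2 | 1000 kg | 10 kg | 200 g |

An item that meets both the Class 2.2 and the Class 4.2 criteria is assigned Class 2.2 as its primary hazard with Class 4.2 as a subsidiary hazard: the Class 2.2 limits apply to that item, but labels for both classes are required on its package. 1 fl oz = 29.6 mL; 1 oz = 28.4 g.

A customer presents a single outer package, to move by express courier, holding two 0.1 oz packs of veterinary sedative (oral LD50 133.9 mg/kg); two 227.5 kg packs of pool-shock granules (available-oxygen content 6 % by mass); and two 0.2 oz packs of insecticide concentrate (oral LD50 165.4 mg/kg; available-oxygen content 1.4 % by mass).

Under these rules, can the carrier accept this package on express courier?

The veterinary sedative has oral LD50 133.9 mg/kg, which is ≤ 200 mg/kg, so it is Class 6.1 (Toxic).
Available-oxygen content 6 % by mass meets the Class 5.1 criterion (Oxidizer), so the pool-shock granules are Class 5.1.
With oral LD50 165.4 mg/kg (≤ 200 mg/kg), the insecticide concentrate falls in Class 6.1.
Total Class 6.1: (two 0.1 oz packs = 5.68 g) + (two 0.2 oz packs = 11.36 g) = 17.04 g.
That is within the Class 6.1 express courier limit of 20 g.
Class 5.1 quantity: two 227.5 kg packs = 455 kg.
That is within the Class 5.1 express courier limit of 500 kg.
Every hazard class is within its express courier limit and no segregation rule is violated.

Yes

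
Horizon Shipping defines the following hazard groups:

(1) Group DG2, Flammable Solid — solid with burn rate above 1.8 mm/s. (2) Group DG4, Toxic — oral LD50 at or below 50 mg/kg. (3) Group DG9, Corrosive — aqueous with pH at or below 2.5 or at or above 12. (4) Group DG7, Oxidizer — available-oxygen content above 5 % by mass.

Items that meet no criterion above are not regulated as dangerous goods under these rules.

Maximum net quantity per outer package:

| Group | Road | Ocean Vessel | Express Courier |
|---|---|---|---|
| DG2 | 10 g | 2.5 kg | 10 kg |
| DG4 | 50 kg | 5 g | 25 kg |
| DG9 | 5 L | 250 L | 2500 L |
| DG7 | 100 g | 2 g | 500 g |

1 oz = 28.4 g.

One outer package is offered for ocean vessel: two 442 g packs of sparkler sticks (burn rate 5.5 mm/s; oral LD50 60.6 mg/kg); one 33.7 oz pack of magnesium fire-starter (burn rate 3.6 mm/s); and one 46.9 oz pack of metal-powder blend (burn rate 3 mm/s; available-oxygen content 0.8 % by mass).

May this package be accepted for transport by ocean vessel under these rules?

No

With burn rate 5.5 mm/s (> 1.8 mm/s), the sparkler sticks fall in Group DG2.
The magnesium fire-starter has burn rate 3.6 mm/s, which is > 1.8 mm/s, so it is Group DG2 (Flammable Solid).
Burn rate 3 mm/s meets the Group DG2 criterion (Flammable Solid), so the metal-powder blend is Group DG2.
Total Group DG2: (two 442 g packs = 884 g) + (one 33.7 oz pack = 957.08 g) + (one 46.9 oz pack = 1331.96 g) = 3173.04 g.
3173.04 g > 2.5 kg (ocean vessel limit, Group DG2) — over the limit.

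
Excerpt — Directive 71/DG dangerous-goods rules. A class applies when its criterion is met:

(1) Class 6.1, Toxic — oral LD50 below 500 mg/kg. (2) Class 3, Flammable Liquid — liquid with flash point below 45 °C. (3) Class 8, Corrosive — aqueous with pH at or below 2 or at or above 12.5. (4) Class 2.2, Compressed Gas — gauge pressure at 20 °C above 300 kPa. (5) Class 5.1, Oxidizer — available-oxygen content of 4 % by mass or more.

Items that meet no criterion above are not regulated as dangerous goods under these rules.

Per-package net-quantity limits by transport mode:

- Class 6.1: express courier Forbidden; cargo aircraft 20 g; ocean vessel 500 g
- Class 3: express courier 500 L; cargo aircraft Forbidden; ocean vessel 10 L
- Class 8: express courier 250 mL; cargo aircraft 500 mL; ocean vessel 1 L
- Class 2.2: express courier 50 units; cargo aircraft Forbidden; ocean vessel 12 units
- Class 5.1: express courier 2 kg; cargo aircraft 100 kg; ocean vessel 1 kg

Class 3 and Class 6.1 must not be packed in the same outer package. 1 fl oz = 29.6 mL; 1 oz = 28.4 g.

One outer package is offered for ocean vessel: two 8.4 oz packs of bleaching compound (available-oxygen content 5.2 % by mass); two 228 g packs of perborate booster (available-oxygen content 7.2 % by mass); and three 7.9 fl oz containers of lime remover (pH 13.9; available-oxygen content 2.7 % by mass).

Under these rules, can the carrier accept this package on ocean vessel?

Yes

Available-oxygen content 5.2 % by mass meets the Class 5.1 criterion (Oxidizer), so the bleaching compound is Class 5.1.
Perborate booster: available-oxygen content 7.2 % by mass ≥ 4 % by mass → Class 5.1 (Oxidizer).
The lime remover has pH 13.9, which is ≥ 12.5, so it is Class 8 (Corrosive).
Class 5.1 net quantity: (two 8.4 oz packs = 477.12 g) + (two 228 g packs = 456 g) = 933.12 g.
933.12 g ≤ 1 kg (ocean vessel limit, Class 5.1) — within limit.
Class 8 quantity: three 7.9 fl oz containers = 701.52 mL.
That is within the Class 8 ocean vessel limit of 1 L.
The segregation rule (Class 3 with Class 6.1) does not apply to Class 5.1 with Class 8.
Every hazard class is within its ocean vessel limit and no segregation rule is violated.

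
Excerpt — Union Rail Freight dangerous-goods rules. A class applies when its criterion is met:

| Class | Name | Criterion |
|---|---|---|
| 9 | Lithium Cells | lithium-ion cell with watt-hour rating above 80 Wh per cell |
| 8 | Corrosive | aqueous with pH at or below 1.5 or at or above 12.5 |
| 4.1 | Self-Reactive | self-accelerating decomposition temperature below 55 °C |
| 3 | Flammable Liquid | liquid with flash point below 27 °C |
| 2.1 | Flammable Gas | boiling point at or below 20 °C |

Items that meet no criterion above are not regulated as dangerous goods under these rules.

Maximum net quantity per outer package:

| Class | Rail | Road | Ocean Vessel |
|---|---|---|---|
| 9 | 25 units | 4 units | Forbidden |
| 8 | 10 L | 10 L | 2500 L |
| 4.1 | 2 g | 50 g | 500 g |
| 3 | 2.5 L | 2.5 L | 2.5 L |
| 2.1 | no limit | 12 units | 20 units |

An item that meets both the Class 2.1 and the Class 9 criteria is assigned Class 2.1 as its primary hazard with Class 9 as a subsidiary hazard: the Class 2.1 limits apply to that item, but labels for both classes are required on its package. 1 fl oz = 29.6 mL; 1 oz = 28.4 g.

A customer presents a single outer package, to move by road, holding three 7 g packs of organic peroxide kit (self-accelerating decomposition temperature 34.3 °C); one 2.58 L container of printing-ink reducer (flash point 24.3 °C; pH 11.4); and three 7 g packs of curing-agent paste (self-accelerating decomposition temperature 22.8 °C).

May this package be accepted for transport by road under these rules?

No

The organic peroxide kit has self-accelerating decomposition temperature 34.3 °C, which is < 55 °C, so it is Class 4.1 (Self-Reactive).
With flash point 24.3 °C (< 27 °C), the printing-ink reducer falls in Class 3.
The curing-agent paste has self-accelerating decomposition temperature 22.8 °C, which is < 55 °C, so it is Class 4.1 (Self-Reactive).
Class 4.1 net quantity: (three 7 g packs = 21 g) + (three 7 g packs = 21 g) = 42 g.
That is within the Class 4.1 road limit of 50 g.
Class 3 quantity: 2.58 L.
2.58 L exceeds the road limit of 2.5 L for Class 3.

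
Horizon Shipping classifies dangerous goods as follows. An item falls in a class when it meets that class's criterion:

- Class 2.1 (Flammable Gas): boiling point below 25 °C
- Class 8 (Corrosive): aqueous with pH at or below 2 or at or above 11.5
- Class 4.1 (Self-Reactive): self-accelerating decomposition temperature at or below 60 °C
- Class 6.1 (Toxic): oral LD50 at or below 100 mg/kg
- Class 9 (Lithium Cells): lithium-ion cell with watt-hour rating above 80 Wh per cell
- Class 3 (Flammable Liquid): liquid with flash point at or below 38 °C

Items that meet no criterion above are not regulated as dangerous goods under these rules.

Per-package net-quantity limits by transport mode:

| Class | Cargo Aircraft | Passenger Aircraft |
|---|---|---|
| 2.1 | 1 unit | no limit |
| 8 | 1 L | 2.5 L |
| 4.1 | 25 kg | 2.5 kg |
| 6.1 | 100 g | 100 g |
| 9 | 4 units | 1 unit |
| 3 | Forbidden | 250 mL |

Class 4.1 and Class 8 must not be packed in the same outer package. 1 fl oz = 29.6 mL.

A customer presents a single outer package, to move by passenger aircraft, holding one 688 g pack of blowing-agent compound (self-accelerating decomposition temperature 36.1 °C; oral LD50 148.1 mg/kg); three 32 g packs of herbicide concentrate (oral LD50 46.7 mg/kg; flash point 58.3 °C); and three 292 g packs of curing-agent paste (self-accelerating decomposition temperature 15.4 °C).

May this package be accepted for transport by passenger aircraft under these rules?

With self-accelerating decomposition temperature 36.1 °C (≤ 60 °C), the blowing-agent compound falls in Class 4.1.
Herbicide concentrate: oral LD50 46.7 mg/kg ≤ 100 mg/kg → Class 6.1 (Toxic).
Self-accelerating decomposition temperature 15.4 °C meets the Class 4.1 criterion (Self-Reactive), so the curing-agent paste is Class 4.1.
Total Class 4.1: 688 g + (three 292 g packs = 876 g) = 1.564 kg.
1.564 kg is within the passenger aircraft limit of 2.5 kg for Class 4.1.
Class 6.1 quantity: three 32 g packs = 96 g.
96 g ≤ 100 g (passenger aircraft limit, Class 6.1) — within limit.
The segregation rule (Class 4.1 with Class 8) does not apply to Class 4.1 with Class 6.1.
Every hazard class is within its passenger aircraft limit and no segregation rule is violated.

Yes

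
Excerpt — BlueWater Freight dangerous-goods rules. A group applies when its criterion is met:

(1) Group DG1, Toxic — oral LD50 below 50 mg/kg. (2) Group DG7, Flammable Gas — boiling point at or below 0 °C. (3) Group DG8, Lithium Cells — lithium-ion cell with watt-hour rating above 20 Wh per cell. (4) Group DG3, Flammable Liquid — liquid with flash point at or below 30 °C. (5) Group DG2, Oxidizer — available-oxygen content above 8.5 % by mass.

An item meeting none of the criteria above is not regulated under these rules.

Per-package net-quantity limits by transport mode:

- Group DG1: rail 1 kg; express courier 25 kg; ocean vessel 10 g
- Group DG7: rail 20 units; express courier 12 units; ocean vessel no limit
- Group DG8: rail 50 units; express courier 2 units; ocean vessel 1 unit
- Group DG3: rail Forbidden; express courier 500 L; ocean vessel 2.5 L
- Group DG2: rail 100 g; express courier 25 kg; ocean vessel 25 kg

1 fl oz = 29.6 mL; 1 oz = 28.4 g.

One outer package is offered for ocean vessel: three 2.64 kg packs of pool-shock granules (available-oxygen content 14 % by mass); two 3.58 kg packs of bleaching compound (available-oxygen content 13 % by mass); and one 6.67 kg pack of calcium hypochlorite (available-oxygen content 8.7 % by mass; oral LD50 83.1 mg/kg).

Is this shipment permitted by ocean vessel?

The pool-shock granules have available-oxygen content 14 % by mass, which is > 8.5 % by mass, so they are Group DG2 (Oxidizer).
The bleaching compound has available-oxygen content 13 % by mass, which is > 8.5 % by mass, so it is Group DG2 (Oxidizer).
The calcium hypochlorite has available-oxygen content 8.7 % by mass, which is > 8.5 % by mass, so it is Group DG2 (Oxidizer).
Group DG2 net quantity: (three 2.64 kg packs = 7.92 kg) + (two 3.58 kg packs = 7.16 kg) + 6.67 kg = 21.75 kg.
21.75 kg is within the ocean vessel limit of 25 kg for Group DG2.

Yes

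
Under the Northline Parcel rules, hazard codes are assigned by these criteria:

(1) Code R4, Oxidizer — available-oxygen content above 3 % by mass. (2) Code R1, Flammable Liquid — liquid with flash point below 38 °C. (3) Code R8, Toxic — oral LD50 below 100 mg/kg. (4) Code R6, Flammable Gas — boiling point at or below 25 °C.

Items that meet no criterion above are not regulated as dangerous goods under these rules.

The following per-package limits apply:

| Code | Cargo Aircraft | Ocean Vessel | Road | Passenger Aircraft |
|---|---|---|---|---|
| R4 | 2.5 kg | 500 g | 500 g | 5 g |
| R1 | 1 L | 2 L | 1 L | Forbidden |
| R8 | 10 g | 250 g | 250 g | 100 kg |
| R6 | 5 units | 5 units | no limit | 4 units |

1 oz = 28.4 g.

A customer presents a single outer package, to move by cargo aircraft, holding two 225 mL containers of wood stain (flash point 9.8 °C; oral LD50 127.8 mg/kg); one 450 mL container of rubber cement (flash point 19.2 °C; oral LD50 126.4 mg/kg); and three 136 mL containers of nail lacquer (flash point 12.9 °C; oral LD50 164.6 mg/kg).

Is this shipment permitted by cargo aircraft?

No

With flash point 9.8 °C (< 38 °C), the wood stain falls in Code R1.
Flash point 19.2 °C meets the Code R1 criterion (Flammable Liquid), so the rubber cement is Code R1.
Nail lacquer: flash point 12.9 °C < 38 °C → Code R1 (Flammable Liquid).
Total Code R1: (two 225 mL containers = 450 mL) + 450 mL + (three 136 mL containers = 408 mL) = 1.308 L.
1.308 L exceeds the cargo aircraft limit of 1 L for Code R1.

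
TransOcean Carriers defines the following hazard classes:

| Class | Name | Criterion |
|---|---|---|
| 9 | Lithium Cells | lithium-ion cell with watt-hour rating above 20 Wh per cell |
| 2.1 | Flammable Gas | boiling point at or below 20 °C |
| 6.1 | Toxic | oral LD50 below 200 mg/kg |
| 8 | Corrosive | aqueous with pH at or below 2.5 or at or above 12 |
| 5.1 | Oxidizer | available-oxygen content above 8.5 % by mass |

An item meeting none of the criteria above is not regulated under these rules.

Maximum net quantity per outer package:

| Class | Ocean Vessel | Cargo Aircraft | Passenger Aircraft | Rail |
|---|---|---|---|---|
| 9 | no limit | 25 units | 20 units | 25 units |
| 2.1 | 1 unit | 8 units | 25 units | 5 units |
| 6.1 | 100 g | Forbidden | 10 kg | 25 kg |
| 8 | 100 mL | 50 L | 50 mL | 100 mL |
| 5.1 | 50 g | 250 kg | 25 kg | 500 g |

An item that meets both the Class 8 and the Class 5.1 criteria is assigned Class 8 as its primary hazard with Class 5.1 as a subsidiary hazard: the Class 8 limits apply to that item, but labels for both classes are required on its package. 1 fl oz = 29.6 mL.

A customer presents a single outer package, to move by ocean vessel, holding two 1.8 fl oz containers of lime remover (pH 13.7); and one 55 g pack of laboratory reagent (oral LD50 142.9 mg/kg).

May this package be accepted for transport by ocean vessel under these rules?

No

pH 13.7 meets the Class 8 criterion (Corrosive), so the lime remover is Class 8.
With oral LD50 142.9 mg/kg (< 200 mg/kg), the laboratory reagent falls in Class 6.1.
Class 6.1 quantity: 55 g.
55 g ≤ 100 g (ocean vessel limit, Class 6.1) — within limit.
Class 8 quantity: two 1.8 fl oz containers = 106.56 mL.
106.56 mL > 100 mL (ocean vessel limit, Class 8) — over the limit.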